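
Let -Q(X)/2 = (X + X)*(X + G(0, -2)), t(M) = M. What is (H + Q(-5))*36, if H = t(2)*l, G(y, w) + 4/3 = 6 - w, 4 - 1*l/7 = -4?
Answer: 5232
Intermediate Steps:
l = 56 (l = 28 - 7*(-4) = 28 + 28 = 56)
G(y, w) = 14/3 - w (G(y, w) = -4/3 + (6 - w) = 14/3 - w)
H = 112 (H = 2*56 = 112)
Q(X) = -4*X*(20/3 + X) (Q(X) = -2*(X + X)*(X + (14/3 - 1*(-2))) = -2*2*X*(X + (14/3 + 2)) = -2*2*X*(X + 20/3) = -2*2*X*(20/3 + X) = -4*X*(20/3 + X))
(H + Q(-5))*36 = (112 - 4/3*(-5)*(20 + 3*(-5)))*36 = (112 - 4/3*(-5)*(20 - 15))*36 = (112 - 4/3*(-5)*5)*36 = (112 + 100/3)*36 = (436/3)*36 = 5232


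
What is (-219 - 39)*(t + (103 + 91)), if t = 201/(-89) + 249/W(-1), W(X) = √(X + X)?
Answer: -4402770/89 + 32121*I*√2 ≈ -49469.0 + 45426.0*I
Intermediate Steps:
W(X) = √2*√X (W(X) = √(2*X) = √2*√X)
t = -201/89 - 249*I*√2/2 (t = 201/(-89) + 249/((√2*√(-1))) = 201*(-1/89) + 249/((√2*I)) = -201/89 + 249/((I*√2)) = -201/89 + 249*(-I*√2/2) = -201/89 - 249*I*√2/2 ≈ -2.2584 - 176.07*I)
(-219 - 39)*(t + (103 + 91)) = (-219 - 39)*((-201/89 - 249*I*√2/2) + (103 + 91)) = -258*((-201/89 - 249*I*√2/2) + 194) = -258*(17065/89 - 249*I*√2/2) = -4402770/89 + 32121*I*√2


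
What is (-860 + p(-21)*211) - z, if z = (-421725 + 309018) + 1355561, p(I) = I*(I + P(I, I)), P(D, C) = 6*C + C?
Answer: -499306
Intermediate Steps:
P(D, C) = 7*C
p(I) = 8*I² (p(I) = I*(I + 7*I) = I*(8*I) = 8*I²)
z = 1242854 (z = -112707 + 1355561 = 1242854)
(-860 + p(-21)*211) - z = (-860 + (8*(-21)²)*211) - 1*1242854 = (-860 + (8*441)*211) - 1242854 = (-860 + 3528*211) - 1242854 = (-860 + 744408) - 1242854 = 743548 - 1242854 = -499306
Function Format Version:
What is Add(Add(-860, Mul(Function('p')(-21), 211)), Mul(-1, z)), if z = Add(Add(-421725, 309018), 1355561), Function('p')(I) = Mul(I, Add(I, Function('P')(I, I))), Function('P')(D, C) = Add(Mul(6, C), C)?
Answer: -499306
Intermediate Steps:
Function('P')(D, C) = Mul(7, C)
Function('p')(I) = Mul(8, Pow(I, 2)) (Function('p')(I) = Mul(I, Add(I, Mul(7, I))) = Mul(I, Mul(8, I)) = Mul(8, Pow(I, 2)))
z = 1242854 (z = Add(-112707, 1355561) = 1242854)
Add(Add(-860, Mul(Function('p')(-21), 211)), Mul(-1, z)) = Add(Add(-860, Mul(Mul(8, Pow(-21, 2)), 211)), Mul(-1, 1242854)) = Add(Add(-860, Mul(Mul(8, 441), 211)), -1242854) = Add(Add(-860, Mul(3528, 211)), -1242854) = Add(Add(-860, 744408), -1242854) = Add(743548, -1242854) = -499306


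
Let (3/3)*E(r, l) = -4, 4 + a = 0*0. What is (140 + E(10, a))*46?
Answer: 6256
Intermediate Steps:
a = -4 (a = -4 + 0*0 = -4 + 0 = -4)
E(r, l) = -4
(140 + E(10, a))*46 = (140 - 4)*46 = 136*46 = 6256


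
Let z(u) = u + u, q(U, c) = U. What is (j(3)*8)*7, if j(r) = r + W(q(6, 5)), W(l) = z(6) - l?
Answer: 504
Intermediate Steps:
z(u) = 2*u
W(l) = 12 - l (W(l) = 2*6 - l = 12 - l)
j(r) = 6 + r (j(r) = r + (12 - 1*6) = r + (12 - 6) = r + 6 = 6 + r)
(j(3)*8)*7 = ((6 + 3)*8)*7 = (9*8)*7 = 72*7 = 504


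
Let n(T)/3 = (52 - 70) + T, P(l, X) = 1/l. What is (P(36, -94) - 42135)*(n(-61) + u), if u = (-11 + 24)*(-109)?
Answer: 1254442393/18 ≈ 6.9691e+7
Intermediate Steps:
n(T) = -54 + 3*T (n(T) = 3*((52 - 70) + T) = 3*(-18 + T) = -54 + 3*T)
u = -1417 (u = 13*(-109) = -1417)
(P(36, -94) - 42135)*(n(-61) + u) = (1/36 - 42135)*((-54 + 3*(-61)) - 1417) = (1/36 - 42135)*((-54 - 183) - 1417) = -1516859*(-237 - 1417)/36 = -1516859/36*(-1654) = 1254442393/18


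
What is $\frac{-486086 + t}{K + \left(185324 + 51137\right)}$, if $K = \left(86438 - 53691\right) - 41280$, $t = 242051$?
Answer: $- \frac{81345}{75976} \approx -1.0707$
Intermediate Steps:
$K = -8533$ ($K = 32747 - 41280 = -8533$)
$\frac{-486086 + t}{K + \left(185324 + 51137\right)} = \frac{-486086 + 242051}{-8533 + \left(185324 + 51137\right)} = - \frac{244035}{-8533 + 236461} = - \frac{244035}{227928} = \left(-244035\right) \frac{1}{227928} = - \frac{81345}{75976}$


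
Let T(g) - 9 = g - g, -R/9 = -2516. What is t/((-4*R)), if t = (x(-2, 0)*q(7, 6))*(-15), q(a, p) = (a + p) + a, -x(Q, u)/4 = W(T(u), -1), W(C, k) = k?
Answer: 25/1887 ≈ 0.013249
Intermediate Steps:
R = 22644 (R = -9*(-2516) = 22644)
T(g) = 9 (T(g) = 9 + (g - g) = 9 + 0 = 9)
x(Q, u) = 4 (x(Q, u) = -4*(-1) = 4)
q(a, p) = p + 2*a
t = -1200 (t = (4*(6 + 2*7))*(-15) = (4*(6 + 14))*(-15) = (4*20)*(-15) = 80*(-15) = -1200)
t/((-4*R)) = -1200/((-4*22644)) = -1200/(-90576) = -1200*(-1/90576) = 25/1887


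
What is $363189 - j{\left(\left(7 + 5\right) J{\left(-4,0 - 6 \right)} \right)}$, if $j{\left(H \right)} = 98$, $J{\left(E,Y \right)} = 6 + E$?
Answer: $363091$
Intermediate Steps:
$363189 - j{\left(\left(7 + 5\right) J{\left(-4,0 - 6 \right)} \right)} = 363189 - 98 = 363091$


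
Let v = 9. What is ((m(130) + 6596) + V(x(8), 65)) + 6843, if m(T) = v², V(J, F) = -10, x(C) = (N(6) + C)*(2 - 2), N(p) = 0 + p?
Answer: 13510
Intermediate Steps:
N(p) = p
x(C) = 0 (x(C) = (6 + C)*(2 - 2) = (6 + C)*0 = 0)
m(T) = 81 (m(T) = 9² = 81)
((m(130) + 6596) + V(x(8), 65)) + 6843 = ((81 + 6596) - 10) + 6843 = (6677 - 10) + 6843 = 6667 + 6843 = 13510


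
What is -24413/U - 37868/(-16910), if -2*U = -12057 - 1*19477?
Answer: 92120463/133309985 ≈ 0.69102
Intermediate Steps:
U = 15767 (U = -(-12057 - 1*19477)/2 = -(-12057 - 19477)/2 = -1/2*(-31534) = 15767)
-24413/U - 37868/(-16910) = -24413/15767 - 37868/(-16910) = -24413*1/15767 - 37868*(-1/16910) = -24413/15767 + 18934/8455 = 92120463/133309985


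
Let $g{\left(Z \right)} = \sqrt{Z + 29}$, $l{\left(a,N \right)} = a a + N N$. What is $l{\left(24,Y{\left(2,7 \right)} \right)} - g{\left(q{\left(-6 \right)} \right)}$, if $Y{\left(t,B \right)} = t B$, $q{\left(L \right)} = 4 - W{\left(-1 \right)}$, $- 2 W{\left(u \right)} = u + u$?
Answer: $772 - 4 \sqrt{2} \approx 766.34$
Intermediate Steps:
$W{\left(u \right)} = - u$ ($W{\left(u \right)} = - \frac{u + u}{2} = - \frac{2 u}{2} = - u$)
$q{\left(L \right)} = 3$ ($q{\left(L \right)} = 4 - \left(-1\right) \left(-1\right) = 4 - 1 = 3$)
$Y{\left(t,B \right)} = B t$
$l{\left(a,N \right)} = N^{2} + a^{2}$ ($l{\left(a,N \right)} = a^{2} + N^{2} = N^{2} + a^{2}$)
$g{\left(Z \right)} = \sqrt{29 + Z}$
$l{\left(24,Y{\left(2,7 \right)} \right)} - g{\left(q{\left(-6 \right)} \right)} = \left(\left(7 \cdot 2\right)^{2} + 24^{2}\right) - \sqrt{29 + 3} = \left(14^{2} + 576\right) - \sqrt{32} = \left(196 + 576\right) - 4 \sqrt{2} = 772 - 4 \sqrt{2}$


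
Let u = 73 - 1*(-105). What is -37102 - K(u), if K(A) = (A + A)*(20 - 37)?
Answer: -31050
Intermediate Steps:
u = 178 (u = 73 + 105 = 178)
K(A) = -34*A (K(A) = (2*A)*(-17) = -34*A)
-37102 - K(u) = -37102 - (-34)*178 = -37102 - 1*(-6052) = -37102 + 6052 = -31050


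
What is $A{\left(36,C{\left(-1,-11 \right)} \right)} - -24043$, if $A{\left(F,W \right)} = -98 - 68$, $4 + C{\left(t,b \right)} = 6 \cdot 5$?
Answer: $23877$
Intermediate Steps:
$C{\left(t,b \right)} = 26$ ($C{\left(t,b \right)} = -4 + 6 \cdot 5 = -4 + 30 = 26$)
$A{\left(F,W \right)} = -166$ ($A{\left(F,W \right)} = -98 - 68 = -166$)
$A{\left(36,C{\left(-1,-11 \right)} \right)} - -24043 = -166 - -24043 = -166 + 24043 = 23877$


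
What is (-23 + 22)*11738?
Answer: -11738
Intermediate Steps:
(-23 + 22)*11738 = -1*11738 = -11738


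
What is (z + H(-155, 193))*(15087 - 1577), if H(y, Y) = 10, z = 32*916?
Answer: 396140220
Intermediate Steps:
z = 29312
(z + H(-155, 193))*(15087 - 1577) = (29312 + 10)*(15087 - 1577) = 29322*13510 = 396140220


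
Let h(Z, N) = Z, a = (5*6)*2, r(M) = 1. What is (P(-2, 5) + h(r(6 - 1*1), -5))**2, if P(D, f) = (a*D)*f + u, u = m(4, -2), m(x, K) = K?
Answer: 361201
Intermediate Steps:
u = -2
a = 60 (a = 30*2 = 60)
P(D, f) = -2 + 60*D*f (P(D, f) = (60*D)*f - 2 = 60*D*f - 2 = -2 + 60*D*f)
(P(-2, 5) + h(r(6 - 1*1), -5))**2 = ((-2 + 60*(-2)*5) + 1)**2 = ((-2 - 600) + 1)**2 = (-602 + 1)**2 = (-601)**2 = 361201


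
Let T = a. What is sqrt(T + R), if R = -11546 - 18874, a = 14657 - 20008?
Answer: I*sqrt(35771) ≈ 189.13*I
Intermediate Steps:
a = -5351
R = -30420
T = -5351
sqrt(T + R) = sqrt(-5351 - 30420) = sqrt(-35771) = I*sqrt(35771)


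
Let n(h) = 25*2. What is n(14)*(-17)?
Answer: -850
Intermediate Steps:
n(h) = 50
n(14)*(-17) = 50*(-17) = -850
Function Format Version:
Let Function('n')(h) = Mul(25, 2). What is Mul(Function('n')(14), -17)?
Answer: -850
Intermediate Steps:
Function('n')(h) = 50
Mul(Function('n')(14), -17) = Mul(50, -17) = -850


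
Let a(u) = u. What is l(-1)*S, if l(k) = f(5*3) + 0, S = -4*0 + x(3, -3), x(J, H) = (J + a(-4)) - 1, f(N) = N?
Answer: -30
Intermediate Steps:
x(J, H) = -5 + J (x(J, H) = (J - 4) - 1 = (-4 + J) - 1 = -5 + J)
S = -2 (S = -4*0 + (-5 + 3) = 0 - 2 = -2)
l(k) = 15 (l(k) = 5*3 + 0 = 15 + 0 = 15)
l(-1)*S = 15*(-2) = -30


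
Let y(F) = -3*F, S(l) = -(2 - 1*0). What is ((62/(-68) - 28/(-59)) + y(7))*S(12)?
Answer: 43003/1003 ≈ 42.874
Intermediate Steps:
S(l) = -2 (S(l) = -(2 + 0) = -1*2 = -2)
((62/(-68) - 28/(-59)) + y(7))*S(12) = ((62/(-68) - 28/(-59)) - 3*7)*(-2) = ((62*(-1/68) - 28*(-1/59)) - 21)*(-2) = ((-31/34 + 28/59) - 21)*(-2) = (-877/2006 - 21)*(-2) = -43003/2006*(-2) = 43003/1003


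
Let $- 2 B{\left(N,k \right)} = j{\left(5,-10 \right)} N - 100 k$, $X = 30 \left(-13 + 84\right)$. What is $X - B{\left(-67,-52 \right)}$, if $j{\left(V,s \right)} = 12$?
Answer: $4328$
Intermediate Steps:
$X = 2130$ ($X = 30 \cdot 71 = 2130$)
$B{\left(N,k \right)} = - 6 N + 50 k$ ($B{\left(N,k \right)} = - \frac{12 N - 100 k}{2} = - \frac{- 100 k + 12 N}{2} = - 6 N + 50 k$)
$X - B{\left(-67,-52 \right)} = 2130 - \left(\left(-6\right) \left(-67\right) + 50 \left(-52\right)\right) = 2130 - \left(402 - 2600\right) = 2130 - -2198 = 2130 + 2198 = 4328$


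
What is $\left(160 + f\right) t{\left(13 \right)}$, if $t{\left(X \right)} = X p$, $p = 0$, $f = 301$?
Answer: $0$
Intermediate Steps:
$t{\left(X \right)} = 0$ ($t{\left(X \right)} = X 0 = 0$)
$\left(160 + f\right) t{\left(13 \right)} = \left(160 + 301\right) 0 = 461 \cdot 0 = 0$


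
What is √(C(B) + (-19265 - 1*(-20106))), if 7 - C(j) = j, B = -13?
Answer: √861 ≈ 29.343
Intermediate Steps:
C(j) = 7 - j
√(C(B) + (-19265 - 1*(-20106))) = √((7 - 1*(-13)) + (-19265 - 1*(-20106))) = √((7 + 13) + (-19265 + 20106)) = √(20 + 841) = √861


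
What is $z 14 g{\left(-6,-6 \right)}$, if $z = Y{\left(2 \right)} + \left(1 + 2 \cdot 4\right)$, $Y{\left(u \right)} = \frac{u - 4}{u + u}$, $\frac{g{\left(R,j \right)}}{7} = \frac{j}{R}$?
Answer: $833$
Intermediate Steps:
$g{\left(R,j \right)} = \frac{7 j}{R}$ ($g{\left(R,j \right)} = 7 \frac{j}{R} = \frac{7 j}{R}$)
$Y{\left(u \right)} = \frac{-4 + u}{2 u}$
$z = \frac{17}{2}$ ($z = \frac{-4 + 2}{2 \cdot 2} + \left(1 + 2 \cdot 4\right) = \frac{1}{2} \cdot \frac{1}{2} \left(-2\right) + \left(1 + 8\right) = - \frac{1}{2} + 9 = \frac{17}{2} \approx 8.5$)
$z 14 g{\left(-6,-6 \right)} = \frac{17}{2} \cdot 14 \cdot 7 \left(-6\right) \frac{1}{-6} = 119 \cdot 7 \left(-6\right) \left(- \frac{1}{6}\right) = 119 \cdot 7 = 833$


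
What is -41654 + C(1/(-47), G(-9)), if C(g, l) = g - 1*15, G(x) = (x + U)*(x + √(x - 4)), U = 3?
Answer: -1958444/47 ≈ -41669.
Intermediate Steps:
G(x) = (3 + x)*(x + √(-4 + x)) (G(x) = (x + 3)*(x + √(x - 4)) = (3 + x)*(x + √(-4 + x)))
C(g, l) = -15 + g (C(g, l) = g - 15 = -15 + g)
-41654 + C(1/(-47), G(-9)) = -41654 + (-15 + 1/(-47)) = -41654 + (-15 - 1/47) = -41654 - 706/47 = -1958444/47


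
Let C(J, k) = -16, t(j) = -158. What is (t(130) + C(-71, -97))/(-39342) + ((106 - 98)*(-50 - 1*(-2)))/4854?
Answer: -396187/5304613 ≈ -0.074687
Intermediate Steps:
(t(130) + C(-71, -97))/(-39342) + ((106 - 98)*(-50 - 1*(-2)))/4854 = (-158 - 16)/(-39342) + ((106 - 98)*(-50 - 1*(-2)))/4854 = -174*(-1/39342) + (8*(-50 + 2))*(1/4854) = 29/6557 + (8*(-48))*(1/4854) = 29/6557 - 384*1/4854 = 29/6557 - 64/809 = -396187/5304613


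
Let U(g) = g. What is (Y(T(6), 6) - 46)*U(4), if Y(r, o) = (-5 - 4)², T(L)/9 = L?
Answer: 140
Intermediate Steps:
T(L) = 9*L
Y(r, o) = 81 (Y(r, o) = (-9)² = 81)
(Y(T(6), 6) - 46)*U(4) = (81 - 46)*4 = 35*4 = 140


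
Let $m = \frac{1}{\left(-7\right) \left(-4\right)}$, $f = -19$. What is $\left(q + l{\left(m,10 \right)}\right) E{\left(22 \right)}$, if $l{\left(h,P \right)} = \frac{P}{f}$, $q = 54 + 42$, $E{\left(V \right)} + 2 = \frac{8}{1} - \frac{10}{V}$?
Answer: $\frac{110654}{209} \approx 529.45$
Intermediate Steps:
$E{\left(V \right)} = 6 - \frac{10}{V}$ ($E{\left(V \right)} = -2 + \left(\frac{8}{1} - \frac{10}{V}\right) = -2 + \left(8 \cdot 1 - \frac{10}{V}\right) = -2 + \left(8 - \frac{10}{V}\right) = 6 - \frac{10}{V}$)
$q = 96$
$m = \frac{1}{28} \approx 0.035714$
$l{\left(h,P \right)} = - \frac{P}{19}$ ($l{\left(h,P \right)} = \frac{P}{-19} = P \left(- \frac{1}{19}\right) = - \frac{P}{19}$)
$\left(q + l{\left(m,10 \right)}\right) E{\left(22 \right)} = \left(96 - \frac{10}{19}\right) \left(6 - \frac{10}{22}\right) = \left(96 - \frac{10}{19}\right) \left(6 - \frac{5}{11}\right) = \frac{1814 \left(6 - \frac{5}{11}\right)}{19} = \frac{1814}{19} \cdot \frac{61}{11} = \frac{110654}{209}$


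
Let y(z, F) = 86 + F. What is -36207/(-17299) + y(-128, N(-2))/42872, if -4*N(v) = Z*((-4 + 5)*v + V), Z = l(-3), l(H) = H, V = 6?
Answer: 1553806115/741642728 ≈ 2.0951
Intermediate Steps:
Z = -3
N(v) = 9/2 + 3*v/4 (N(v) = -(-3)*((-4 + 5)*v + 6)/4 = -(-3)*(1*v + 6)/4 = -(-3)*(v + 6)/4 = -(-3)*(6 + v)/4 = -(-18 - 3*v)/4 = 9/2 + 3*v/4)
-36207/(-17299) + y(-128, N(-2))/42872 = -36207/(-17299) + (86 + (9/2 + (¾)*(-2)))/42872 = -36207*(-1/17299) + (86 + (9/2 - 3/2))*(1/42872) = 36207/17299 + (86 + 3)*(1/42872) = 36207/17299 + 89*(1/42872) = 36207/17299 + 89/42872 = 1553806115/741642728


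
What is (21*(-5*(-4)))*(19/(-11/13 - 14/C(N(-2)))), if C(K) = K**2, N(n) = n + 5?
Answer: -933660/281 ≈ -3322.6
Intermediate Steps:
N(n) = 5 + n
(21*(-5*(-4)))*(19/(-11/13 - 14/C(N(-2)))) = (21*(-5*(-4)))*(19/(-11/13 - 14/(5 - 2)**2)) = (21*20)*(19/(-11*1/13 - 14/(3**2))) = 420*(19/(-11/13 - 14/9)) = 420*(19/(-281/117)) = 420*(19*(-117/281)) = 420*(-2223/281) = -933660/281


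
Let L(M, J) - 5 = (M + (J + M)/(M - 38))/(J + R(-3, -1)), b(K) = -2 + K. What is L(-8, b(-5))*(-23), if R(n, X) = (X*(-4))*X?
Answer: -2883/22 ≈ -131.05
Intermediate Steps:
R(n, X) = -4*X² (R(n, X) = (-4*X)*X = -4*X²)
L(M, J) = 5 + (M + (J + M)/(-38 + M))/(-4 + J) (L(M, J) = 5 + (M + (J + M)/(M - 38))/(J - 4*(-1)²) = 5 + (M + (J + M)/(-38 + M))/(J - 4*1) = 5 + (M + (J + M)/(-38 + M))/(J - 4) = 5 + (M + (J + M)/(-38 + M))/(-4 + J))
L(-8, b(-5))*(-23) = ((760 + (-8)² - 189*(-2 - 5) - 57*(-8) + 5*(-2 - 5)*(-8))/(152 - 38*(-2 - 5) - 4*(-8) + (-2 - 5)*(-8)))*(-23) = ((760 + 64 - 189*(-7) + 456 + 5*(-7)*(-8))/(152 - 38*(-7) + 32 - 7*(-8)))*(-23) = ((760 + 64 + 1323 + 456 + 280)/(152 + 266 + 32 + 56))*(-23) = (2883/506)*(-23) = -2883/22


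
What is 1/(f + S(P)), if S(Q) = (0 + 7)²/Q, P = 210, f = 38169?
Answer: 30/1145077 ≈ 2.6199e-5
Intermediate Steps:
S(Q) = 49/Q (S(Q) = 7²/Q = 49/Q)
1/(f + S(P)) = 1/(38169 + 49/210) = 1/(38169 + 49*(1/210)) = 1/(38169 + 7/30) = 1/(1145077/30) = 30/1145077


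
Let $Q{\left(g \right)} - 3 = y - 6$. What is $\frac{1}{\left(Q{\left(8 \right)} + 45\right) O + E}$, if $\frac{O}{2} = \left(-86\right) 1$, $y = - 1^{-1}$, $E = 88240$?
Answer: $\frac{1}{81188} \approx 1.2317 \cdot 10^{-5}$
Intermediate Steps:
$y = -1$ ($y = \left(-1\right) 1 = -1$)
$O = -172$ ($O = 2 \left(\left(-86\right) 1\right) = 2 \left(-86\right) = -172$)
$Q{\left(g \right)} = -4$ ($Q{\left(g \right)} = 3 - 7 = -4$)
$\frac{1}{\left(Q{\left(8 \right)} + 45\right) O + E} = \frac{1}{\left(-4 + 45\right) \left(-172\right) + 88240} = \frac{1}{41 \left(-172\right) + 88240} = \frac{1}{-7052 + 88240} = \frac{1}{81188}$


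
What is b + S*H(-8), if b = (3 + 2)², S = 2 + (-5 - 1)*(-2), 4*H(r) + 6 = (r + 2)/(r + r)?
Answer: 85/16 ≈ 5.3125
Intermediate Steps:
H(r) = -3/2 + (2 + r)/(8*r) (H(r) = -3/2 + ((r + 2)/(r + r))/4 = -3/2 + ((2 + r)/((2*r)))/4 = -3/2 + ((2 + r)*(1/(2*r)))/4 = -3/2 + ((2 + r)/(2*r))/4 = -3/2 + (2 + r)/(8*r))
S = 14 (S = 2 - 6*(-2) = 2 + 12 = 14)
b = 25 (b = 5² = 25)
b + S*H(-8) = 25 + 14*((⅛)*(2 - 11*(-8))/(-8)) = 25 + 14*((⅛)*(-⅛)*(2 + 88)) = 25 + 14*((⅛)*(-⅛)*90) = 25 + 14*(-45/32) = 25 - 315/16 = 85/16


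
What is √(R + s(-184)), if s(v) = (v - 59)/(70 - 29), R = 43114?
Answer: √72464671/41 ≈ 207.62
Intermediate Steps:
s(v) = -59/41 + v/41 (s(v) = (-59 + v)/41 = (-59 + v)*(1/41) = -59/41 + v/41)
√(R + s(-184)) = √(43114 + (-59/41 + (1/41)*(-184))) = √(43114 + (-59/41 - 184/41)) = √(43114 - 243/41) = √(1767431/41) = √72464671/41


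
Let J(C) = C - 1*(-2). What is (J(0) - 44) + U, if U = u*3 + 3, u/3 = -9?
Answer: -120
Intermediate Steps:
u = -27 (u = 3*(-9) = -27)
J(C) = 2 + C (J(C) = C + 2 = 2 + C)
U = -78 (U = -27*3 + 3 = -81 + 3 = -78)
(J(0) - 44) + U = ((2 + 0) - 44) - 78 = (2 - 44) - 78 = -42 - 78 = -120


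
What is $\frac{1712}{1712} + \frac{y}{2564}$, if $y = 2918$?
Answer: $\frac{2741}{1282} \approx 2.1381$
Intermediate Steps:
$\frac{1712}{1712} + \frac{y}{2564} = \frac{1712}{1712} + \frac{2918}{2564} = 1712 \cdot \frac{1}{1712} + 2918 \cdot \frac{1}{2564} = 1 + \frac{1459}{1282} = \frac{2741}{1282}$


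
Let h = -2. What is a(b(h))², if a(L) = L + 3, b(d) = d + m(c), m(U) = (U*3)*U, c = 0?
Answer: 1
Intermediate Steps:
m(U) = 3*U² (m(U) = (3*U)*U = 3*U²)
b(d) = d (b(d) = d + 3*0² = d + 3*0 = d + 0 = d)
a(L) = 3 + L
a(b(h))² = (3 - 2)² = 1² = 1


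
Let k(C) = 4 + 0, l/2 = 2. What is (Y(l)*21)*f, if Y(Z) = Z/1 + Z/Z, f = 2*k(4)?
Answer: 840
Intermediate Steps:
l = 4 (l = 2*2 = 4)
k(C) = 4
f = 8 (f = 2*4 = 8)
Y(Z) = 1 + Z (Y(Z) = Z*1 + 1 = Z + 1 = 1 + Z)
(Y(l)*21)*f = ((1 + 4)*21)*8 = (5*21)*8 = 105*8 = 840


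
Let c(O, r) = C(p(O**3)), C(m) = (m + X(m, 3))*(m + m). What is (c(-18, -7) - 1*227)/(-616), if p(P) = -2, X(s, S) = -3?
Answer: 207/616 ≈ 0.33604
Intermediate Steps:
C(m) = 2*m*(-3 + m) (C(m) = (m - 3)*(m + m) = (-3 + m)*(2*m) = 2*m*(-3 + m))
c(O, r) = 20 (c(O, r) = 2*(-2)*(-3 - 2) = 2*(-2)*(-5) = 20)
(c(-18, -7) - 1*227)/(-616) = (20 - 1*227)/(-616) = (20 - 227)*(-1/616) = -207*(-1/616) = 207/616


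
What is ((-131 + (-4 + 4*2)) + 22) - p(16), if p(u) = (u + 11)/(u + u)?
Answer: -3387/32 ≈ -105.84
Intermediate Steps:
p(u) = (11 + u)/(2*u) (p(u) = (11 + u)/((2*u)) = (11 + u)*(1/(2*u)) = (11 + u)/(2*u))
((-131 + (-4 + 4*2)) + 22) - p(16) = ((-131 + (-4 + 4*2)) + 22) - (11 + 16)/(2*16) = ((-131 + (-4 + 8)) + 22) - 27/(2*16) = ((-131 + 4) + 22) - 1*27/32 = (-127 + 22) - 27/32 = -105 - 27/32 = -3387/32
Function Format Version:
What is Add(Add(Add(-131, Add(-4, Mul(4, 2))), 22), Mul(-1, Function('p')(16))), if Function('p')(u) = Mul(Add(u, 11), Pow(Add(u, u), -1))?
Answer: Rational(-3387, 32) ≈ -105.84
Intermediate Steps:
Function('p')(u) = Mul(Rational(1, 2), Pow(u, -1), Add(11, u)) (Function('p')(u) = Mul(Add(11, u), Pow(Mul(2, u), -1)) = Mul(Add(11, u), Mul(Rational(1, 2), Pow(u, -1))) = Mul(Rational(1, 2), Pow(u, -1), Add(11, u)))
Add(Add(Add(-131, Add(-4, Mul(4, 2))), 22), Mul(-1, Function('p')(16))) = Add(Add(Add(-131, Add(-4, Mul(4, 2))), 22), Mul(-1, Mul(Rational(1, 2), Pow(16, -1), Add(11, 16)))) = Add(Add(Add(-131, Add(-4, 8)), 22), Mul(-1, Mul(Rational(1, 2), Rational(1, 16), 27))) = Add(Add(Add(-131, 4), 22), Mul(-1, Rational(27, 32))) = Add(Add(-127, 22), Rational(-27, 32)) = Add(-105, Rational(-27, 32)) = Rational(-3387, 32)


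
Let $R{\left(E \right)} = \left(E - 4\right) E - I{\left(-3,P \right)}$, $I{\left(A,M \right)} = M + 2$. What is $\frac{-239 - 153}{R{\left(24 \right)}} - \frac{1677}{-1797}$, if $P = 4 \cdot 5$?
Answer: $\frac{10607}{137171} \approx 0.077327$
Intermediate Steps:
$P = 20$
$I{\left(A,M \right)} = 2 + M$
$R{\left(E \right)} = -22 + E \left(-4 + E\right)$ ($R{\left(E \right)} = \left(E - 4\right) E - \left(2 + 20\right) = \left(-4 + E\right) E - 22 = E \left(-4 + E\right) - 22 = -22 + E \left(-4 + E\right)$)
$\frac{-239 - 153}{R{\left(24 \right)}} - \frac{1677}{-1797} = \frac{-239 - 153}{-22 + 24^{2} - 96} - \frac{1677}{-1797} = - \frac{392}{-22 + 576 - 96} - - \frac{559}{599} = - \frac{392}{458} + \frac{559}{599} = \left(-392\right) \frac{1}{458} + \frac{559}{599} = - \frac{196}{229} + \frac{559}{599} = \frac{10607}{137171}$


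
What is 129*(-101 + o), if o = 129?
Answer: 3612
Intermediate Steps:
129*(-101 + o) = 129*(-101 + 129) = 129*28 = 3612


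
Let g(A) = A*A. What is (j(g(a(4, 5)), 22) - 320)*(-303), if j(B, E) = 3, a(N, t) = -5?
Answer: 96051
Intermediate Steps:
g(A) = A²
(j(g(a(4, 5)), 22) - 320)*(-303) = (3 - 320)*(-303) = -317*(-303) = 96051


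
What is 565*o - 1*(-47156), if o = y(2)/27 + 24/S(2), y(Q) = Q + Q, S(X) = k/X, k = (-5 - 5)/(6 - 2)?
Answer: 982576/27 ≈ 36392.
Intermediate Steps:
k = -5/2 (k = -10/4 = -10*¼ = -5/2 ≈ -2.5000)
S(X) = -5/(2*X)
y(Q) = 2*Q
o = -2572/135 (o = (2*2)/27 + 24/((-5/2/2)) = 4*(1/27) + 24/((-5/2*½)) = 4/27 + 24/(-5/4) = 4/27 + 24*(-⅘) = 4/27 - 96/5 = -2572/135 ≈ -19.052)
565*o - 1*(-47156) = 565*(-2572/135) - 1*(-47156) = -290636/27 + 47156 = 982576/27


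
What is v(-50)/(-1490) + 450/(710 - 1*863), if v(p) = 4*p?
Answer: -7110/2533 ≈ -2.8069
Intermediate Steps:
v(-50)/(-1490) + 450/(710 - 1*863) = (4*(-50))/(-1490) + 450/(710 - 1*863) = -200*(-1/1490) + 450/(710 - 863) = 20/149 + 450/(-153) = 20/149 + 450*(-1/153) = 20/149 - 50/17 = -7110/2533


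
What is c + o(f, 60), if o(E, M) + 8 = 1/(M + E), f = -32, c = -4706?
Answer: -131991/28 ≈ -4714.0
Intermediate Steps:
o(E, M) = -8 + 1/(E + M) (o(E, M) = -8 + 1/(M + E) = -8 + 1/(E + M))
c + o(f, 60) = -4706 + (1 - 8*(-32) - 8*60)/(-32 + 60) = -4706 + (1 + 256 - 480)/28 = -4706 + (1/28)*(-223) = -4706 - 223/28 = -131991/28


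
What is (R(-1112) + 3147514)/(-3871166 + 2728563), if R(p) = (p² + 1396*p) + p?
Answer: -2830594/1142603 ≈ -2.4773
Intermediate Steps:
R(p) = p² + 1397*p
(R(-1112) + 3147514)/(-3871166 + 2728563) = (-1112*(1397 - 1112) + 3147514)/(-3871166 + 2728563) = (-1112*285 + 3147514)/(-1142603) = (-316920 + 3147514)*(-1/1142603) = 2830594*(-1/1142603) = -2830594/1142603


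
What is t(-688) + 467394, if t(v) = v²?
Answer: 940738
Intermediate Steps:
t(-688) + 467394 = (-688)² + 467394 = 473344 + 467394 = 940738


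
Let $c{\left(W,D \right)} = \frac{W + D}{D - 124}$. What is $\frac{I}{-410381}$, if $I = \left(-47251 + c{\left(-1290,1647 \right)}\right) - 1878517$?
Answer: $\frac{2932944307}{625010263} \approx 4.6926$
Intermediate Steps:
$c{\left(W,D \right)} = \frac{D + W}{-124 + D}$
$I = - \frac{2932944307}{1523}$ ($I = \left(-47251 + \frac{1647 - 1290}{-124 + 1647}\right) - 1878517 = \left(-47251 + \frac{1}{1523} \cdot 357\right) - 1878517 = \left(-47251 + \frac{357}{1523}\right) - 1878517 = - \frac{71962916}{1523} - 1878517 = - \frac{2932944307}{1523} \approx -1.9258 \cdot 10^{6}$)
$\frac{I}{-410381} = - \frac{2932944307}{1523 \left(-410381\right)} = \left(- \frac{2932944307}{1523}\right) \left(- \frac{1}{410381}\right) = \frac{2932944307}{625010263}$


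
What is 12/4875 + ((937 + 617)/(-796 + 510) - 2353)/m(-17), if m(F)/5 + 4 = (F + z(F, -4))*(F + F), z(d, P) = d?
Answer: -1047589/2574000 ≈ -0.40699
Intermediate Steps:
m(F) = -20 + 20*F² (m(F) = -20 + 5*((F + F)*(F + F)) = -20 + 5*((2*F)*(2*F)) = -20 + 5*(4*F²) = -20 + 20*F²)
12/4875 + ((937 + 617)/(-796 + 510) - 2353)/m(-17) = 12/4875 + ((937 + 617)/(-796 + 510) - 2353)/(-20 + 20*(-17)²) = 12*(1/4875) + (1554/(-286) - 2353)/(-20 + 20*289) = 4/1625 + (1554*(-1/286) - 2353)/(-20 + 5780) = 4/1625 + (-777/143 - 2353)/5760 = 4/1625 - 337256/143*1/5760 = 4/1625 - 42157/102960 = -1047589/2574000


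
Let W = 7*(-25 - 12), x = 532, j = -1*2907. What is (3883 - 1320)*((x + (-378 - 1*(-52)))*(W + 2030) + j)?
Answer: 927598397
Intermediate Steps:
j = -2907
W = -259 (W = 7*(-37) = -259)
(3883 - 1320)*((x + (-378 - 1*(-52)))*(W + 2030) + j) = (3883 - 1320)*((532 + (-378 - 1*(-52)))*(-259 + 2030) - 2907) = 2563*((532 + (-378 + 52))*1771 - 2907) = 2563*((532 - 326)*1771 - 2907) = 2563*(206*1771 - 2907) = 2563*(364826 - 2907) = 2563*361919 = 927598397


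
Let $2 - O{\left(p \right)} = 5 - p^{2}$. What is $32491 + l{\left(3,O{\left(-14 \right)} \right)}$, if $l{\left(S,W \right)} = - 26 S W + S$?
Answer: $17440$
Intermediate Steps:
$O{\left(p \right)} = -3 + p^{2}$ ($O{\left(p \right)} = 2 - \left(5 - p^{2}\right) = 2 + \left(-5 + p^{2}\right) = -3 + p^{2}$)
$l{\left(S,W \right)} = S - 26 S W$ ($l{\left(S,W \right)} = - 26 S W + S = S - 26 S W$)
$32491 + l{\left(3,O{\left(-14 \right)} \right)} = 32491 + 3 \left(1 - 26 \left(-3 + \left(-14\right)^{2}\right)\right) = 32491 + 3 \left(1 - 26 \left(-3 + 196\right)\right) = 32491 + 3 \left(1 - 5018\right) = 32491 + 3 \left(-5017\right) = 32491 - 15051 = 17440$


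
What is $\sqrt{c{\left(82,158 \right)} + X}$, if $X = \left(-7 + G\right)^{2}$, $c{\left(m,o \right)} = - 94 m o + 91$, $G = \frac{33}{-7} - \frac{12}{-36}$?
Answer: $\frac{2 i \sqrt{134245193}}{21} \approx 1103.5 i$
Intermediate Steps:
$G = - \frac{92}{21}$ ($G = 33 \left(- \frac{1}{7}\right) - - \frac{1}{3} = - \frac{33}{7} + \frac{1}{3} = - \frac{92}{21} \approx -4.381$)
$c{\left(m,o \right)} = 91 - 94 m o$ ($c{\left(m,o \right)} = - 94 m o + 91 = 91 - 94 m o$)
$X = \frac{57121}{441}$ ($X = \left(-7 - \frac{92}{21}\right)^{2} = \left(- \frac{239}{21}\right)^{2} = \frac{57121}{441} \approx 129.53$)
$\sqrt{c{\left(82,158 \right)} + X} = \sqrt{\left(91 - 7708 \cdot 158\right) + \frac{57121}{441}} = \sqrt{\left(91 - 1217864\right) + \frac{57121}{441}} = \sqrt{-1217773 + \frac{57121}{441}} = \sqrt{- \frac{536980772}{441}} = \frac{2 i \sqrt{134245193}}{21}$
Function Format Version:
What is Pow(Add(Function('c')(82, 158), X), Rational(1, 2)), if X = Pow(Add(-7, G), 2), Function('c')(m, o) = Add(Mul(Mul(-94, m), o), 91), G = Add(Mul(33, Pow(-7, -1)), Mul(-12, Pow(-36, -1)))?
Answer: Mul(Rational(2, 21), I, Pow(134245193, Rational(1, 2))) ≈ Mul(1103.5, I)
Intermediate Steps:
G = Rational(-92, 21) (G = Add(Mul(33, Rational(-1, 7)), Mul(-12, Rational(-1, 36))) = Add(Rational(-33, 7), Rational(1, 3)) = Rational(-92, 21) ≈ -4.3810)
Function('c')(m, o) = Add(91, Mul(-94, m, o)) (Function('c')(m, o) = Add(Mul(-94, m, o), 91) = Add(91, Mul(-94, m, o)))
X = Rational(57121, 441) (X = Pow(Add(-7, Rational(-92, 21)), 2) = Pow(Rational(-239, 21), 2) = Rational(57121, 441) ≈ 129.53)
Pow(Add(Function('c')(82, 158), X), Rational(1, 2)) = Pow(Add(Add(91, Mul(-94, 82, 158)), Rational(57121, 441)), Rational(1, 2)) = Pow(Add(Add(91, -1217864), Rational(57121, 441)), Rational(1, 2)) = Pow(Add(-1217773, Rational(57121, 441)), Rational(1, 2)) = Pow(Rational(-536980772, 441), Rational(1, 2)) = Mul(Rational(2, 21), I, Pow(134245193, Rational(1, 2)))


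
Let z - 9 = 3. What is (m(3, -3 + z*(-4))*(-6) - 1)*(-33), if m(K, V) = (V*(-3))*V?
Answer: -1544961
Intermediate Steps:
z = 12 (z = 9 + 3 = 12)
m(K, V) = -3*V² (m(K, V) = (-3*V)*V = -3*V²)
(m(3, -3 + z*(-4))*(-6) - 1)*(-33) = (-3*(-3 + 12*(-4))²*(-6) - 1)*(-33) = (-3*(-3 - 48)²*(-6) - 1)*(-33) = (-3*(-51)²*(-6) - 1)*(-33) = (-3*2601*(-6) - 1)*(-33) = (-7803*(-6) - 1)*(-33) = (46818 - 1)*(-33) = 46817*(-33) = -1544961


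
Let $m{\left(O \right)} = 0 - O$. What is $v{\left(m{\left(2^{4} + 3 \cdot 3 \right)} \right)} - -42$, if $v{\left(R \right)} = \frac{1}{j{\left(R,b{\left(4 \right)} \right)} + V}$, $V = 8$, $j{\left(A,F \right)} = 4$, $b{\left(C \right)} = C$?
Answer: $\frac{505}{12} \approx 42.083$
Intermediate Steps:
$m{\left(O \right)} = - O$
$v{\left(R \right)} = \frac{1}{12}$ ($v{\left(R \right)} = \frac{1}{4 + 8} = \frac{1}{12}$)
$v{\left(m{\left(2^{4} + 3 \cdot 3 \right)} \right)} - -42 = \frac{1}{12} - -42 = \frac{1}{12} + 42 = \frac{505}{12}$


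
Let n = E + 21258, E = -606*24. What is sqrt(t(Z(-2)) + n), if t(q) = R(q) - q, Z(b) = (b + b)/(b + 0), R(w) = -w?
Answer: sqrt(6710) ≈ 81.915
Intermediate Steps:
E = -14544
Z(b) = 2 (Z(b) = (2*b)/b = 2)
t(q) = -2*q (t(q) = -q - q = -2*q)
n = 6714 (n = -14544 + 21258 = 6714)
sqrt(t(Z(-2)) + n) = sqrt(-2*2 + 6714) = sqrt(-4 + 6714) = sqrt(6710)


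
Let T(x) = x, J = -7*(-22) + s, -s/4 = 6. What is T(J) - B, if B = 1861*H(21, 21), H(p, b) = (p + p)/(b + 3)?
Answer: -12507/4 ≈ -3126.8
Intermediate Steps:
s = -24 (s = -4*6 = -24)
J = 130 (J = -7*(-22) - 24 = 154 - 24 = 130)
H(p, b) = 2*p/(3 + b) (H(p, b) = (2*p)/(3 + b) = 2*p/(3 + b))
B = 13027/4 (B = 1861*(2*21/(3 + 21)) = 1861*(2*21/24) = 1861*(2*21*(1/24)) = 1861*(7/4) = 13027/4 ≈ 3256.8)
T(J) - B = 130 - 1*13027/4 = 130 - 13027/4 = -12507/4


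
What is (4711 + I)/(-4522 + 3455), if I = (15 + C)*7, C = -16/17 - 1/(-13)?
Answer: -1062999/235807 ≈ -4.5079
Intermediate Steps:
C = -191/221 (C = -16*1/17 - 1*(-1/13) = -16/17 + 1/13 = -191/221 ≈ -0.86425)
I = 21868/221 (I = (15 - 191/221)*7 = (3124/221)*7 = 21868/221 ≈ 98.950)
(4711 + I)/(-4522 + 3455) = (4711 + 21868/221)/(-4522 + 3455) = (1062999/221)/(-1067) = (1062999/221)*(-1/1067) = -1062999/235807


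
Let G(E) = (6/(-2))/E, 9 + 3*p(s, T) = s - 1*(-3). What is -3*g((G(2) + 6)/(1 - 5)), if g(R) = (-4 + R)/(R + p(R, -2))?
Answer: -123/28 ≈ -4.3929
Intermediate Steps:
p(s, T) = -2 + s/3 (p(s, T) = -3 + (s - 1*(-3))/3 = -3 + (s + 3)/3 = -3 + (3 + s)/3 = -3 + (1 + s/3) = -2 + s/3)
G(E) = -3/E (G(E) = (6*(-1/2))/E = -3/E)
g(R) = (-4 + R)/(-2 + 4*R/3) (g(R) = (-4 + R)/(R + (-2 + R/3)) = (-4 + R)/(-2 + 4*R/3))
-3*g((G(2) + 6)/(1 - 5)) = -9*(-4 + (-3/2 + 6)/(1 - 5))/(2*(-3 + 2*((-3/2 + 6)/(1 - 5)))) = -9*(-4 + (-3*1/2 + 6)/(-4))/(2*(-3 + 2*((-3*1/2 + 6)/(-4)))) = -9*(-4 + (-3/2 + 6)*(-1/4))/(2*(-3 + 2*((-3/2 + 6)*(-1/4)))) = -9*(-4 + (9/2)*(-1/4))/(2*(-3 + 2*((9/2)*(-1/4)))) = -9*(-4 - 9/8)/(2*(-3 + 2*(-9/8))) = -9*(-41)/(2*(-3 - 9/4)*8) = -9*(-41)/(2*(-21/4)*8) = -9*(-4)*(-41)/(2*21*8) = -3*41/28 = -123/28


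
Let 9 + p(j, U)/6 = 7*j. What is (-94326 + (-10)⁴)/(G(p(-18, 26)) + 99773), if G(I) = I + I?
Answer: -7666/8923 ≈ -0.85913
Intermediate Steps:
p(j, U) = -54 + 42*j (p(j, U) = -54 + 6*(7*j) = -54 + 42*j)
G(I) = 2*I
(-94326 + (-10)⁴)/(G(p(-18, 26)) + 99773) = (-94326 + (-10)⁴)/(2*(-54 + 42*(-18)) + 99773) = (-94326 + 10000)/(2*(-54 - 756) + 99773) = -84326/(2*(-810) + 99773) = -84326/(-1620 + 99773) = -84326/98153 = -84326*1/98153 = -7666/8923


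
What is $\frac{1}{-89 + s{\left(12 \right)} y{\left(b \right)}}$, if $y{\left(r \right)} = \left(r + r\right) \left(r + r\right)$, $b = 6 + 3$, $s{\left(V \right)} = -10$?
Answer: $- \frac{1}{3329} \approx -0.00030039$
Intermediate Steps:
$b = 9$
$y{\left(r \right)} = 4 r^{2}$ ($y{\left(r \right)} = 2 r 2 r = 4 r^{2}$)
$\frac{1}{-89 + s{\left(12 \right)} y{\left(b \right)}} = \frac{1}{-89 - 10 \cdot 4 \cdot 9^{2}} = \frac{1}{-89 - 10 \cdot 4 \cdot 81} = \frac{1}{-89 - 3240} = \frac{1}{-3329} = - \frac{1}{3329}$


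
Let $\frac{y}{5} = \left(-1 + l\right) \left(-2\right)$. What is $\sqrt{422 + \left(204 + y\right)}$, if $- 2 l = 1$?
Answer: $\sqrt{641} \approx 25.318$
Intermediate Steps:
$l = - \frac{1}{2}$ ($l = \left(- \frac{1}{2}\right) 1 = - \frac{1}{2} \approx -0.5$)
$y = 15$ ($y = 5 \left(-1 - \frac{1}{2}\right) \left(-2\right) = 5 \left(\left(- \frac{3}{2}\right) \left(-2\right)\right) = 5 \cdot 3 = 15$)
$\sqrt{422 + \left(204 + y\right)} = \sqrt{422 + \left(204 + 15\right)} = \sqrt{422 + 219} = \sqrt{641}$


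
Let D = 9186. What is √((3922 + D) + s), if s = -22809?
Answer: I*√9701 ≈ 98.494*I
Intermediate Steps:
√((3922 + D) + s) = √((3922 + 9186) - 22809) = √(13108 - 22809) = √(-9701) = I*√9701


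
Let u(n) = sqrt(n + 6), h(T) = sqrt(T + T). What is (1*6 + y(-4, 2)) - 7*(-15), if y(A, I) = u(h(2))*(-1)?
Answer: 111 - 2*sqrt(2) ≈ 108.17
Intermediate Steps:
h(T) = sqrt(2)*sqrt(T) (h(T) = sqrt(2*T) = sqrt(2)*sqrt(T))
u(n) = sqrt(6 + n)
y(A, I) = -2*sqrt(2) (y(A, I) = sqrt(6 + sqrt(2)*sqrt(2))*(-1) = sqrt(6 + 2)*(-1) = sqrt(8)*(-1) = (2*sqrt(2))*(-1) = -2*sqrt(2))
(1*6 + y(-4, 2)) - 7*(-15) = (1*6 - 2*sqrt(2)) - 7*(-15) = (6 - 2*sqrt(2)) + 105 = 111 - 2*sqrt(2)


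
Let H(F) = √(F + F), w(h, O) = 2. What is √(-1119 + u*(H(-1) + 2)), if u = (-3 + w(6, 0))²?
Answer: √(-1117 + I*√2) ≈ 0.0212 + 33.422*I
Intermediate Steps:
H(F) = √2*√F (H(F) = √(2*F) = √2*√F)
u = 1 (u = (-3 + 2)² = (-1)² = 1)
√(-1119 + u*(H(-1) + 2)) = √(-1119 + 1*(√2*√(-1) + 2)) = √(-1119 + 1*(√2*I + 2)) = √(-1119 + 1*(I*√2 + 2)) = √(-1119 + 1*(2 + I*√2)) = √(-1119 + (2 + I*√2)) = √(-1117 + I*√2)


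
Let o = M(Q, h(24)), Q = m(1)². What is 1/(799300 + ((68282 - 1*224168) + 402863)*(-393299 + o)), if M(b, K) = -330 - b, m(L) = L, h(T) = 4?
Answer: -1/97216757210 ≈ -1.0286e-11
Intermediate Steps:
Q = 1 (Q = 1² = 1)
o = -331 (o = -330 - 1*1 = -330 - 1 = -331)
1/(799300 + ((68282 - 1*224168) + 402863)*(-393299 + o)) = 1/(799300 + ((68282 - 1*224168) + 402863)*(-393299 - 331)) = 1/(799300 + ((68282 - 224168) + 402863)*(-393630)) = 1/(799300 + (-155886 + 402863)*(-393630)) = 1/(799300 + 246977*(-393630)) = 1/(799300 - 97217556510) = 1/(-97216757210) = -1/97216757210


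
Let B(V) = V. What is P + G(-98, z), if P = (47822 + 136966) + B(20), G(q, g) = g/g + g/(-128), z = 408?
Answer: 2956893/16 ≈ 1.8481e+5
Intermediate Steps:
G(q, g) = 1 - g/128 (G(q, g) = 1 + g*(-1/128) = 1 - g/128)
P = 184808 (P = (47822 + 136966) + 20 = 184788 + 20 = 184808)
P + G(-98, z) = 184808 + (1 - 1/128*408) = 184808 + (1 - 51/16) = 184808 - 35/16 = 2956893/16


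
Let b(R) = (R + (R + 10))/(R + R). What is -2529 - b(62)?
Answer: -156865/62 ≈ -2530.1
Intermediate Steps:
b(R) = (10 + 2*R)/(2*R) (b(R) = (R + (10 + R))/((2*R)) = (10 + 2*R)*(1/(2*R)) = (10 + 2*R)/(2*R))
-2529 - b(62) = -2529 - (5 + 62)/62 = -2529 - 67/62 = -156865/62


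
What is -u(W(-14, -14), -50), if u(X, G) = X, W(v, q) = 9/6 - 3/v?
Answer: -12/7 ≈ -1.7143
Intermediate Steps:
W(v, q) = 3/2 - 3/v (W(v, q) = 9*(⅙) - 3/v = 3/2 - 3/v)
-u(W(-14, -14), -50) = -(3/2 - 3/(-14)) = -(3/2 - 3*(-1/14)) = -(3/2 + 3/14) = -1*12/7 = -12/7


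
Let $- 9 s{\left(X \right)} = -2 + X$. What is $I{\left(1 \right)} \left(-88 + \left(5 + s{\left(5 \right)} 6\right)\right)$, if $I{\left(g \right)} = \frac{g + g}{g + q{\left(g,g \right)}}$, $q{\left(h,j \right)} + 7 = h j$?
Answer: $34$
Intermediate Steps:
$s{\left(X \right)} = \frac{2}{9} - \frac{X}{9}$ ($s{\left(X \right)} = - \frac{-2 + X}{9} = \frac{2}{9} - \frac{X}{9}$)
$q{\left(h,j \right)} = -7 + h j$
$I{\left(g \right)} = \frac{2 g}{-7 + g + g^{2}}$ ($I{\left(g \right)} = \frac{g + g}{g + \left(-7 + g g\right)} = \frac{2 g}{g + \left(-7 + g^{2}\right)} = \frac{2 g}{-7 + g + g^{2}}$)
$I{\left(1 \right)} \left(-88 + \left(5 + s{\left(5 \right)} 6\right)\right) = 2 \cdot 1 \frac{1}{-7 + 1 + 1^{2}} \left(-88 + \left(5 + \left(\frac{2}{9} - \frac{5}{9}\right) 6\right)\right) = 2 \cdot 1 \frac{1}{-7 + 1 + 1} \left(-88 + \left(5 + \left(\frac{2}{9} - \frac{5}{9}\right) 6\right)\right) = 2 \cdot 1 \frac{1}{-5} \left(-88 + \left(5 - 2\right)\right) = 2 \cdot 1 \left(- \frac{1}{5}\right) \left(-88 + \left(5 - 2\right)\right) = - \frac{2 \left(-88 + 3\right)}{5} = \left(- \frac{2}{5}\right) \left(-85\right) = 34$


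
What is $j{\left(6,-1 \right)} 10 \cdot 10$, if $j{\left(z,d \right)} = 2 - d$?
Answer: $300$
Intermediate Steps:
$j{\left(6,-1 \right)} 10 \cdot 10 = \left(2 - -1\right) 10 \cdot 10 = \left(2 + 1\right) 10 \cdot 10 = 3 \cdot 10 \cdot 10 = 30 \cdot 10 = 300$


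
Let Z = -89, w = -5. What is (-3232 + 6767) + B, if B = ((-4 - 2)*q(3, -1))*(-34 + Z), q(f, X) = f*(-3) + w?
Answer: -6797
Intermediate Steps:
q(f, X) = -5 - 3*f (q(f, X) = f*(-3) - 5 = -3*f - 5 = -5 - 3*f)
B = -10332 (B = ((-4 - 2)*(-5 - 3*3))*(-34 - 89) = -6*(-5 - 9)*(-123) = -6*(-14)*(-123) = 84*(-123) = -10332)
(-3232 + 6767) + B = (-3232 + 6767) - 10332 = 3535 - 10332 = -6797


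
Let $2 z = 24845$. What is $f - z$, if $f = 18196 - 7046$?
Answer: $- \frac{2545}{2} \approx -1272.5$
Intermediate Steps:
$f = 11150$
$z = \frac{24845}{2}$ ($z = \frac{1}{2} \cdot 24845 = \frac{24845}{2} \approx 12423.0$)
$f - z = 11150 - \frac{24845}{2} = - \frac{2545}{2}$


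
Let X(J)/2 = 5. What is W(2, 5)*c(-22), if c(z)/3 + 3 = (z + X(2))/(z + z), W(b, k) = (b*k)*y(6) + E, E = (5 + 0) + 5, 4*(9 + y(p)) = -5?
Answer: 8325/11 ≈ 756.82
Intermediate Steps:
X(J) = 10 (X(J) = 2*5 = 10)
y(p) = -41/4 (y(p) = -9 + (¼)*(-5) = -9 - 5/4 = -41/4)
E = 10 (E = 5 + 5 = 10)
W(b, k) = 10 - 41*b*k/4 (W(b, k) = (b*k)*(-41/4) + 10 = -41*b*k/4 + 10 = 10 - 41*b*k/4)
c(z) = -9 + 3*(10 + z)/(2*z) (c(z) = -9 + 3*((z + 10)/(z + z)) = -9 + 3*((10 + z)/((2*z))) = -9 + 3*((10 + z)*(1/(2*z))) = -9 + 3*((10 + z)/(2*z)) = -9 + 3*(10 + z)/(2*z))
W(2, 5)*c(-22) = (10 - 41/4*2*5)*(-15/2 + 15/(-22)) = (10 - 205/2)*(-15/2 + 15*(-1/22)) = -185*(-15/2 - 15/22)/2 = -185/2*(-90/11) = 8325/11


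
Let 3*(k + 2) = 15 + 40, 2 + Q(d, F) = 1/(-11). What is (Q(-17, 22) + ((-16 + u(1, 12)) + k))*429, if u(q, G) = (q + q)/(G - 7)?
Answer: -2912/5 ≈ -582.40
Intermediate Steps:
Q(d, F) = -23/11 (Q(d, F) = -2 + 1/(-11) = -2 + 1*(-1/11) = -2 - 1/11 = -23/11)
u(q, G) = 2*q/(-7 + G) (u(q, G) = (2*q)/(-7 + G) = 2*q/(-7 + G))
k = 49/3 (k = -2 + (15 + 40)/3 = -2 + (⅓)*55 = -2 + 55/3 = 49/3 ≈ 16.333)
(Q(-17, 22) + ((-16 + u(1, 12)) + k))*429 = (-23/11 + ((-16 + 2*1/(-7 + 12)) + 49/3))*429 = (-23/11 + ((-16 + 2*1/5) + 49/3))*429 = (-23/11 + ((-16 + 2*1*(⅕)) + 49/3))*429 = (-23/11 + ((-16 + ⅖) + 49/3))*429 = (-23/11 + (-78/5 + 49/3))*429 = (-23/11 + 11/15)*429 = -224/165*429 = -2912/5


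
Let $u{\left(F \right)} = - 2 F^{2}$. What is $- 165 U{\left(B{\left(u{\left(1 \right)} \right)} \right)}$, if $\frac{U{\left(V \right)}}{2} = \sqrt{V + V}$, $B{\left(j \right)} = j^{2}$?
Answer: $- 660 \sqrt{2} \approx -933.38$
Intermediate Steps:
$U{\left(V \right)} = 2 \sqrt{2} \sqrt{V}$ ($U{\left(V \right)} = 2 \sqrt{V + V} = 2 \sqrt{2 V} = 2 \sqrt{2} \sqrt{V}$)
$- 165 U{\left(B{\left(u{\left(1 \right)} \right)} \right)} = - 165 \cdot 2 \sqrt{2} \sqrt{\left(- 2 \cdot 1^{2}\right)^{2}} = - 165 \cdot 2 \sqrt{2} \sqrt{\left(\left(-2\right) 1\right)^{2}} = - 165 \cdot 2 \sqrt{2} \sqrt{\left(-2\right)^{2}} = - 165 \cdot 2 \sqrt{2} \sqrt{4} = - 165 \cdot 2 \sqrt{2} \cdot 2 = - 165 \cdot 4 \sqrt{2} = - 660 \sqrt{2}$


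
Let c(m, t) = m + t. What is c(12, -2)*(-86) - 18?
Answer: -878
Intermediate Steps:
c(12, -2)*(-86) - 18 = (12 - 2)*(-86) - 18 = 10*(-86) - 18 = -860 - 18 = -878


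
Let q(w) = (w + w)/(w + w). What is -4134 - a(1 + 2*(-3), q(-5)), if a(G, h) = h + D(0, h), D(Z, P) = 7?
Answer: -4142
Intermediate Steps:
q(w) = 1 (q(w) = (2*w)/((2*w)) = (2*w)*(1/(2*w)) = 1)
a(G, h) = 7 + h (a(G, h) = h + 7 = 7 + h)
-4134 - a(1 + 2*(-3), q(-5)) = -4134 - (7 + 1) = -4134 - 1*8 = -4134 - 8 = -4142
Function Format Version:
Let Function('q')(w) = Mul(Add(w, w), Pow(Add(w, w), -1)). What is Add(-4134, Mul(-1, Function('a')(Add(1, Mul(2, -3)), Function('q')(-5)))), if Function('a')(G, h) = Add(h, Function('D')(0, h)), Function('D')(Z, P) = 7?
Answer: -4142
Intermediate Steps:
Function('q')(w) = 1 (Function('q')(w) = Mul(Mul(2, w), Pow(Mul(2, w), -1)) = Mul(Mul(2, w), Mul(Rational(1, 2), Pow(w, -1))) = 1)
Function('a')(G, h) = Add(7, h) (Function('a')(G, h) = Add(h, 7) = Add(7, h))
Add(-4134, Mul(-1, Function('a')(Add(1, Mul(2, -3)), Function('q')(-5)))) = Add(-4134, Mul(-1, Add(7, 1))) = Add(-4134, Mul(-1, 8)) = Add(-4134, -8) = -4142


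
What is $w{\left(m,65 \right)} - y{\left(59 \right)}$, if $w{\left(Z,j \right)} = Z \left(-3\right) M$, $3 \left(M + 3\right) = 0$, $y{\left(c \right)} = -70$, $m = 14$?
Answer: $196$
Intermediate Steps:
$M = -3$ ($M = -3 + \frac{1}{3} \cdot 0 = -3 + 0 = -3$)
$w{\left(Z,j \right)} = 9 Z$ ($w{\left(Z,j \right)} = Z \left(-3\right) \left(-3\right) = - 3 Z \left(-3\right) = 9 Z$)
$w{\left(m,65 \right)} - y{\left(59 \right)} = 9 \cdot 14 - -70 = 126 + 70 = 196$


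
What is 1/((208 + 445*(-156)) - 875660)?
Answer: -1/944872 ≈ -1.0583e-6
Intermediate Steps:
1/((208 + 445*(-156)) - 875660) = 1/((208 - 69420) - 875660) = 1/(-69212 - 875660) = 1/(-944872) = -1/944872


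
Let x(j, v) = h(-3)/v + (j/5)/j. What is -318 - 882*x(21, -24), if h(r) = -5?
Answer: -13563/20 ≈ -678.15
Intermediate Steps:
x(j, v) = ⅕ - 5/v (x(j, v) = -5/v + (j/5)/j = -5/v + ⅕ = ⅕ - 5/v)
-318 - 882*x(21, -24) = -318 - 882*(-25 - 24)/(5*(-24)) = -318 - 882*(-1)*(-49)/(5*24) = -318 - 882*49/120 = -318 - 7203/20 = -13563/20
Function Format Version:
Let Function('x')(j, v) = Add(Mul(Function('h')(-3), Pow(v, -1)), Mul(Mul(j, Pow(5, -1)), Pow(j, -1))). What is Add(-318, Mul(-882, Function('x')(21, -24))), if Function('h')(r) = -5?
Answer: Rational(-13563, 20) ≈ -678.15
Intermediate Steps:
Function('x')(j, v) = Add(Rational(1, 5), Mul(-5, Pow(v, -1))) (Function('x')(j, v) = Add(Mul(-5, Pow(v, -1)), Mul(Mul(j, Pow(5, -1)), Pow(j, -1))) = Add(Mul(-5, Pow(v, -1)), Mul(Mul(j, Rational(1, 5)), Pow(j, -1))) = Add(Mul(-5, Pow(v, -1)), Mul(Mul(Rational(1, 5), j), Pow(j, -1))) = Add(Mul(-5, Pow(v, -1)), Rational(1, 5)) = Add(Rational(1, 5), Mul(-5, Pow(v, -1))))
Add(-318, Mul(-882, Function('x')(21, -24))) = Add(-318, Mul(-882, Mul(Rational(1, 5), Pow(-24, -1), Add(-25, -24)))) = Add(-318, Mul(-882, Mul(Rational(1, 5), Rational(-1, 24), -49))) = Add(-318, Mul(-882, Rational(49, 120))) = Add(-318, Rational(-7203, 20)) = Rational(-13563, 20)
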